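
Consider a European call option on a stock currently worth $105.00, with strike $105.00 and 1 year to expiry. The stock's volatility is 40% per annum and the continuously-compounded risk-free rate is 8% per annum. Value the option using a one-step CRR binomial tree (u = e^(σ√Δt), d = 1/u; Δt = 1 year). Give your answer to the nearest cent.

$23.96

CRR parameters: u = e^(σ√Δt) = e^(0.4·√1) = 1.4918, d = 1/u = 0.6703
Per-period rate: rΔt = 0.08·1 = 0.08, so R = e^0.08 = 1.0833
Risk-neutral probability p = (e^0.08 − 0.6703)/(1.4918 − 0.6703) = 0.4130/0.8215 = 0.5027
Terminal stock prices: S_u = 156.6, S_d = 70.38
Terminal payoffs (S − K): max(51.64, 0) = 51.64, max(-34.62, 0) = 0
Node 0 (S = 105): V_0 = e^(−0.08)·[0.5027·51.6416 + 0.4973·0.0000] = 23.9641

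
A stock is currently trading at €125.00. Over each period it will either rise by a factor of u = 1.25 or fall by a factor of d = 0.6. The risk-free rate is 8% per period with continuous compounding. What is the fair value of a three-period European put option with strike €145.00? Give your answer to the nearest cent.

€21.12

Risk-neutral probability p = (e^0.08 − 0.6)/(1.25 − 0.6) = 0.4833/0.6500 = 0.7435
Terminal stock prices: S_uuu = 244.1, S_uud = 117.2, S_udd = 56.25, S_ddd = 27
Terminal payoffs (K − S): max(-99.14, 0) = 0, max(27.81, 0) = 27.81, max(88.75, 0) = 88.75, max(118, 0) = 118
Node uu (S = 195.3): V_uu = e^(−0.08)·[0.7435·0.0000 + 0.2565·27.8125] = 6.5849
Node ud (S = 93.75): V_ud = e^(−0.08)·[0.7435·27.8125 + 0.2565·88.7500] = 40.1019
Node dd (S = 45): V_dd = e^(−0.08)·[0.7435·88.7500 + 0.2565·118.0000] = 88.8519
Node u (S = 156.2): V_u = e^(−0.08)·[0.7435·6.5849 + 0.2565·40.1019] = 14.0142
Node d (S = 75): V_d = e^(−0.08)·[0.7435·40.1019 + 0.2565·88.8519] = 48.5608
Node 0 (S = 125): V_0 = e^(−0.08)·[0.7435·14.0142 + 0.2565·48.5608] = 21.1161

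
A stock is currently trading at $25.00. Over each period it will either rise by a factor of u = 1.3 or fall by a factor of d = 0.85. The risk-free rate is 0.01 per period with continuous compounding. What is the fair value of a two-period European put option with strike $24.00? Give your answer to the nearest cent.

Risk-neutral probability p = (e^0.01 − 0.85)/(1.3 − 0.85) = 0.1601/0.4500 = 0.3557
Terminal stock prices: S_uu = 42.25, S_ud = 27.62, S_dd = 18.06
Terminal payoffs (K − S): max(-18.25, 0) = 0, max(-3.625, 0) = 0, max(5.938, 0) = 5.938
Node u (S = 32.5): V_u = e^(−0.01)·[0.3557·0.0000 + 0.6443·0.0000] = 0.0000
Node d (S = 21.25): V_d = e^(−0.01)·[0.3557·0.0000 + 0.6443·5.9375] = 3.7877
Node 0 (S = 25): V_0 = e^(−0.01)·[0.3557·0.0000 + 0.6443·3.7877] = 2.4162

$2.42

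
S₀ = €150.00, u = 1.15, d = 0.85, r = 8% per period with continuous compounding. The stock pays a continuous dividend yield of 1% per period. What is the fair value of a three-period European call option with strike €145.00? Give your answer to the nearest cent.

€34.60

Per-period risk-free factor R = e^0.08 = 1.0833; dividend-adjusted growth = e^(0.08−0.01) = 1.0725.
Risk-neutral probability p = (1.0725 − 0.85)/(1.15 − 0.85) = 0.2225/0.3000 = 0.7417
Terminal stock prices: S_uuu = 228.1, S_uud = 168.6, S_udd = 124.6, S_ddd = 92.12
Terminal payoffs (S − K): max(83.13, 0) = 83.13, max(23.62, 0) = 23.62, max(-20.37, 0) = 0, max(-52.88, 0) = 0
Node uu (S = 198.4): V_uu = e^(−0.08)·[0.7417·83.1312 + 0.2583·23.6187] = 62.5493
Node ud (S = 146.6): V_ud = e^(−0.08)·[0.7417·23.6187 + 0.2583·0.0000] = 16.1710
Node dd (S = 108.4): V_dd = e^(−0.08)·[0.7417·0.0000 + 0.2583·0.0000] = 0.0000
Node u (S = 172.5): V_u = e^(−0.08)·[0.7417·62.5493 + 0.2583·16.1710] = 46.6815
Node d (S = 127.5): V_d = e^(−0.08)·[0.7417·16.1710 + 0.2583·0.0000] = 11.0718
Node 0 (S = 150): V_0 = e^(−0.08)·[0.7417·46.6815 + 0.2583·11.0718] = 34.6015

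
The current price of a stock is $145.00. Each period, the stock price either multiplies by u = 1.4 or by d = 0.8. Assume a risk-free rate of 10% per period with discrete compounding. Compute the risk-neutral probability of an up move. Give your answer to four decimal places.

Risk-neutral probability p = (1 + 0.1 − 0.8)/(1.4 − 0.8) = 0.3000/0.6000 = 0.5000

p = 0.5000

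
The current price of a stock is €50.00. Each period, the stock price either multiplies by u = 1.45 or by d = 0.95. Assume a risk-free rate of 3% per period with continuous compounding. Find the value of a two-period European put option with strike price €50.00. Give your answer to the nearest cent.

€3.23

Risk-neutral probability p = (e^0.03 − 0.95)/(1.45 − 0.95) = 0.0805/0.5000 = 0.1609
Terminal stock prices: S_uu = 105.1, S_ud = 68.88, S_dd = 45.12
Terminal payoffs (K − S): max(-55.12, 0) = 0, max(-18.88, 0) = 0, max(4.875, 0) = 4.875
Node u (S = 72.5): V_u = e^(−0.03)·[0.1609·0.0000 + 0.8391·0.0000] = 0.0000
Node d (S = 47.5): V_d = e^(−0.03)·[0.1609·0.0000 + 0.8391·4.8750] = 3.9697
Node 0 (S = 50): V_0 = e^(−0.03)·[0.1609·0.0000 + 0.8391·3.9697] = 3.2325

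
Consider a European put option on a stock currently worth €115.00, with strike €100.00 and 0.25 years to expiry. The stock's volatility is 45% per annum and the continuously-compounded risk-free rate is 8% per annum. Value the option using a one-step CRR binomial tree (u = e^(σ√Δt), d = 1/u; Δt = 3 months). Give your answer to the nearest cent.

€4.10

CRR parameters: u = e^(σ√Δt) = e^(0.45·√0.25) = 1.2523, d = 1/u = 0.7985
Per-period rate: rΔt = 0.08·0.25 = 0.02, so R = e^0.02 = 1.0202
Risk-neutral probability p = (e^0.02 − 0.7985)/(1.2523 − 0.7985) = 0.2217/0.4538 = 0.4885
Terminal stock prices: S_u = 144, S_d = 91.83
Terminal payoffs (K − S): max(-44.02, 0) = 0, max(8.171, 0) = 8.171
Node 0 (S = 115): V_0 = e^(−0.02)·[0.4885·0.0000 + 0.5115·8.1706] = 4.0965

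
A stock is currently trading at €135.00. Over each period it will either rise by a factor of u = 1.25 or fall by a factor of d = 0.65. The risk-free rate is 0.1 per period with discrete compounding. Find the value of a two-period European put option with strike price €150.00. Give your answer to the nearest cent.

€17.30

Risk-neutral probability p = (1 + 0.1 − 0.65)/(1.25 − 0.65) = 0.4500/0.6000 = 0.7500
Terminal stock prices: S_uu = 210.9, S_ud = 109.7, S_dd = 57.04
Terminal payoffs (K − S): max(-60.94, 0) = 0, max(40.31, 0) = 40.31, max(92.96, 0) = 92.96
Node u (S = 168.8): V_u = 1/1.1·[0.7500·0.0000 + 0.2500·40.3125] = 9.1619
Node d (S = 87.75): V_d = 1/1.1·[0.7500·40.3125 + 0.2500·92.9625] = 48.6136
Node 0 (S = 135): V_0 = 1/1.1·[0.7500·9.1619 + 0.2500·48.6136] = 17.2953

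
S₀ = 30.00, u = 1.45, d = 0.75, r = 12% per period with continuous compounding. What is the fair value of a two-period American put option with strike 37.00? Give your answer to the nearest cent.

Risk-neutral probability p = (e^0.12 − 0.75)/(1.45 − 0.75) = 0.3775/0.7000 = 0.5393
Terminal stock prices: S_uu = 63.08, S_ud = 32.62, S_dd = 16.88
Terminal payoffs (K − S): max(-26.08, 0) = 0, max(4.375, 0) = 4.375, max(20.12, 0) = 20.12
Node u (S = 43.5): continuation = e^(−0.12)·[0.5393·0.0000 + 0.4607·4.3750] = 1.7877; exercise value = 0.0000 ≤ continuation, so V_u = 1.7877
Node d (S = 22.5): continuation = e^(−0.12)·[0.5393·4.3750 + 0.4607·20.1250] = 10.3161; exercise value = 14.5000 > continuation, so V_d = 14.5000 (exercise)
Node 0 (S = 30): continuation = e^(−0.12)·[0.5393·1.7877 + 0.4607·14.5000] = 6.7801; exercise value = 7.0000 > continuation, so V_0 = 7.0000 (exercise)

7.00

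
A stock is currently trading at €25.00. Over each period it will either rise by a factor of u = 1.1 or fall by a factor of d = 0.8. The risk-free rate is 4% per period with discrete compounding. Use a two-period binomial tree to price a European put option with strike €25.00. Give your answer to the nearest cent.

€1.22

Risk-neutral probability p = (1 + 0.04 − 0.8)/(1.1 − 0.8) = 0.2400/0.3000 = 0.8000
Terminal stock prices: S_uu = 30.25, S_ud = 22, S_dd = 16
Terminal payoffs (K − S): max(-5.25, 0) = 0, max(3, 0) = 3, max(9, 0) = 9
Node u (S = 27.5): V_u = 1/1.04·[0.8000·0.0000 + 0.2000·3.0000] = 0.5769
Node d (S = 20): V_d = 1/1.04·[0.8000·3.0000 + 0.2000·9.0000] = 4.0385
Node 0 (S = 25): V_0 = 1/1.04·[0.8000·0.5769 + 0.2000·4.0385] = 1.2204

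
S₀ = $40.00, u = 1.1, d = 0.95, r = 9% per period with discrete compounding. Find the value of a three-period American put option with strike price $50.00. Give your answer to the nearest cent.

$10.00

Risk-neutral probability p = (1 + 0.09 − 0.95)/(1.1 − 0.95) = 0.1400/0.1500 = 0.9333
Terminal stock prices: S_uuu = 53.24, S_uud = 45.98, S_udd = 39.71, S_ddd = 34.29
Terminal payoffs (K − S): max(-3.24, 0) = 0, max(4.02, 0) = 4.02, max(10.29, 0) = 10.29, max(15.71, 0) = 15.71
Node uu (S = 48.4): continuation = 1/1.09·[0.9333·0.0000 + 0.0667·4.0200] = 0.2459; exercise value = 1.6000 > continuation, so V_uu = 1.6000 (exercise)
Node ud (S = 41.8): continuation = 1/1.09·[0.9333·4.0200 + 0.0667·10.2900] = 4.0716; exercise value = 8.2000 > continuation, so V_ud = 8.2000 (exercise)
Node dd (S = 36.1): continuation = 1/1.09·[0.9333·10.2900 + 0.0667·15.7050] = 9.7716; exercise value = 13.9000 > continuation, so V_dd = 13.9000 (exercise)
Node u (S = 44): continuation = 1/1.09·[0.9333·1.6000 + 0.0667·8.2000] = 1.8716; exercise value = 6.0000 > continuation, so V_u = 6.0000 (exercise)
Node d (S = 38): continuation = 1/1.09·[0.9333·8.2000 + 0.0667·13.9000] = 7.8716; exercise value = 12.0000 > continuation, so V_d = 12.0000 (exercise)
Node 0 (S = 40): continuation = 1/1.09·[0.9333·6.0000 + 0.0667·12.0000] = 5.8716; exercise value = 10.0000 > continuation, so V_0 = 10.0000 (exercise)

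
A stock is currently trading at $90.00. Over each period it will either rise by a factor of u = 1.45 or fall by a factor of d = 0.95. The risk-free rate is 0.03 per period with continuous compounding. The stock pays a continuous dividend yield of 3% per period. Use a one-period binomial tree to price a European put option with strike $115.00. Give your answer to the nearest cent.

$25.77

Per-period risk-free factor R = e^0.03 = 1.0305; dividend-adjusted growth = e^(0.03−0.03) = 1.0000.
Risk-neutral probability p = (1.0000 − 0.95)/(1.45 − 0.95) = 0.0500/0.5000 = 0.1000
Terminal stock prices: S_u = 130.5, S_d = 85.5
Terminal payoffs (K − S): max(-15.5, 0) = 0, max(29.5, 0) = 29.5
Node 0 (S = 90): V_0 = e^(−0.03)·[0.1000·0.0000 + 0.9000·29.5000] = 25.7653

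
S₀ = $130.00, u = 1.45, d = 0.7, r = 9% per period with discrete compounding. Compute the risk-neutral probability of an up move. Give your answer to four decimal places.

Risk-neutral probability p = (1 + 0.09 − 0.7)/(1.45 − 0.7) = 0.3900/0.7500 = 0.5200

p = 0.5200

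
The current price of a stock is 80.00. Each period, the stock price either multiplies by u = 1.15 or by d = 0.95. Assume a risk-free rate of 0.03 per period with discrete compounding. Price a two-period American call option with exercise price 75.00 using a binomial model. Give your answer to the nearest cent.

10.26

Risk-neutral probability p = (1 + 0.03 − 0.95)/(1.15 − 0.95) = 0.0800/0.2000 = 0.4000
Terminal stock prices: S_uu = 105.8, S_ud = 87.4, S_dd = 72.2
Terminal payoffs (S − K): max(30.8, 0) = 30.8, max(12.4, 0) = 12.4, max(-2.8, 0) = 0
Node u (S = 92): continuation = 1/1.03·[0.4000·30.8000 + 0.6000·12.4000] = 19.1845; exercise value = 17.0000 ≤ continuation, so V_u = 19.1845
Node d (S = 76): continuation = 1/1.03·[0.4000·12.4000 + 0.6000·0.0000] = 4.8155; exercise value = 1.0000 ≤ continuation, so V_d = 4.8155
Node 0 (S = 80): continuation = 1/1.03·[0.4000·19.1845 + 0.6000·4.8155] = 10.2554; exercise value = 5.0000 ≤ continuation, so V_0 = 10.2554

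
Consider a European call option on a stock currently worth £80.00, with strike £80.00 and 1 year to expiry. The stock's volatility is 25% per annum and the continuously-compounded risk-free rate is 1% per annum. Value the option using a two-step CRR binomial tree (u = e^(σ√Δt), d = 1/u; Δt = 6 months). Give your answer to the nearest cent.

£7.42

CRR parameters: u = e^(σ√Δt) = e^(0.25·√0.5) = 1.1934, d = 1/u = 0.8380
Per-period rate: rΔt = 0.01·0.5 = 0.005, so R = e^0.005 = 1.0050
Risk-neutral probability p = (e^0.005 − 0.8380)/(1.1934 − 0.8380) = 0.1670/0.3554 = 0.4700
Terminal stock prices: S_uu = 113.9, S_ud = 80, S_dd = 56.18
Terminal payoffs (S − K): max(33.93, 0) = 33.93, max(0, 0) = 0, max(-23.82, 0) = 0
Node u (S = 95.47): V_u = e^(−0.005)·[0.4700·33.9295 + 0.5300·0.0000] = 15.8682
Node d (S = 67.04): V_d = e^(−0.005)·[0.4700·0.0000 + 0.5300·0.0000] = 0.0000
Node 0 (S = 80): V_0 = e^(−0.005)·[0.4700·15.8682 + 0.5300·0.0000] = 7.4212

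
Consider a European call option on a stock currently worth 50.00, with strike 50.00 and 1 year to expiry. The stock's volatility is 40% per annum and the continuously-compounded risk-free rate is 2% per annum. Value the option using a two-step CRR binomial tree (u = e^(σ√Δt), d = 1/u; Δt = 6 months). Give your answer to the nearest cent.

7.46

CRR parameters: u = e^(σ√Δt) = e^(0.4·√0.5) = 1.3269, d = 1/u = 0.7536
Per-period rate: rΔt = 0.02·0.5 = 0.01, so R = e^0.01 = 1.0101
Risk-neutral probability p = (e^0.01 − 0.7536)/(1.3269 − 0.7536) = 0.2564/0.5733 = 0.4473
Terminal stock prices: S_uu = 88.03, S_ud = 50, S_dd = 28.4
Terminal payoffs (S − K): max(38.03, 0) = 38.03, max(0, 0) = 0, max(-21.6, 0) = 0
Node u (S = 66.34): V_u = e^(−0.01)·[0.4473·38.0327 + 0.5527·0.0000] = 16.8423
Node d (S = 37.68): V_d = e^(−0.01)·[0.4473·0.0000 + 0.5527·0.0000] = 0.0000
Node 0 (S = 50): V_0 = e^(−0.01)·[0.4473·16.8423 + 0.5527·0.0000] = 7.4584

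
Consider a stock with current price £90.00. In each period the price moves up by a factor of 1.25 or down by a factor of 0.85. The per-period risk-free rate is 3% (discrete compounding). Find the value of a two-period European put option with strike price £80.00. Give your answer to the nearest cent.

£4.27

Risk-neutral probability p = (1 + 0.03 − 0.85)/(1.25 − 0.85) = 0.1800/0.4000 = 0.4500
Terminal stock prices: S_uu = 140.6, S_ud = 95.62, S_dd = 65.02
Terminal payoffs (K − S): max(-60.62, 0) = 0, max(-15.62, 0) = 0, max(14.98, 0) = 14.98
Node u (S = 112.5): V_u = 1/1.03·[0.4500·0.0000 + 0.5500·0.0000] = 0.0000
Node d (S = 76.5): V_d = 1/1.03·[0.4500·0.0000 + 0.5500·14.9750] = 7.9964
Node 0 (S = 90): V_0 = 1/1.03·[0.4500·0.0000 + 0.5500·7.9964] = 4.2699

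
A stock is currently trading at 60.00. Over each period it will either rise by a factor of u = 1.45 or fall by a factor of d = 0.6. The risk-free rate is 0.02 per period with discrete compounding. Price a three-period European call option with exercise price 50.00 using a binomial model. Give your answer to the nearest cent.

24.08

Risk-neutral probability p = (1 + 0.02 − 0.6)/(1.45 − 0.6) = 0.4200/0.8500 = 0.4941
Terminal stock prices: S_uuu = 182.9, S_uud = 75.69, S_udd = 31.32, S_ddd = 12.96
Terminal payoffs (S − K): max(132.9, 0) = 132.9, max(25.69, 0) = 25.69, max(-18.68, 0) = 0, max(-37.04, 0) = 0
Node uu (S = 126.2): V_uu = 1/1.02·[0.4941·132.9175 + 0.5059·25.6900] = 77.1304
Node ud (S = 52.2): V_ud = 1/1.02·[0.4941·25.6900 + 0.5059·0.0000] = 12.4450
Node dd (S = 21.6): V_dd = 1/1.02·[0.4941·0.0000 + 0.5059·0.0000] = 0.0000
Node u (S = 87): V_u = 1/1.02·[0.4941·77.1304 + 0.5059·12.4450] = 43.5365
Node d (S = 36): V_d = 1/1.02·[0.4941·12.4450 + 0.5059·0.0000] = 6.0287
Node 0 (S = 60): V_0 = 1/1.02·[0.4941·43.5365 + 0.5059·6.0287] = 24.0803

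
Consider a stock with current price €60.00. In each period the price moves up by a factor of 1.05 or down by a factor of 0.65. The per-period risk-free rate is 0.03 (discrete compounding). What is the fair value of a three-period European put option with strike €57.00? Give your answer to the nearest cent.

€1.94

Risk-neutral probability p = (1 + 0.03 − 0.65)/(1.05 − 0.65) = 0.3800/0.4000 = 0.9500
Terminal stock prices: S_uuu = 69.46, S_uud = 43, S_udd = 26.62, S_ddd = 16.48
Terminal payoffs (K − S): max(-12.46, 0) = 0, max(14, 0) = 14, max(30.38, 0) = 30.38, max(40.52, 0) = 40.52
Node uu (S = 66.15): V_uu = 1/1.03·[0.9500·0.0000 + 0.0500·14.0025] = 0.6797
Node ud (S = 40.95): V_ud = 1/1.03·[0.9500·14.0025 + 0.0500·30.3825] = 14.3898
Node dd (S = 25.35): V_dd = 1/1.03·[0.9500·30.3825 + 0.0500·40.5225] = 29.9898
Node u (S = 63): V_u = 1/1.03·[0.9500·0.6797 + 0.0500·14.3898] = 1.3255
Node d (S = 39): V_d = 1/1.03·[0.9500·14.3898 + 0.0500·29.9898] = 14.7280
Node 0 (S = 60): V_0 = 1/1.03·[0.9500·1.3255 + 0.0500·14.7280] = 1.9375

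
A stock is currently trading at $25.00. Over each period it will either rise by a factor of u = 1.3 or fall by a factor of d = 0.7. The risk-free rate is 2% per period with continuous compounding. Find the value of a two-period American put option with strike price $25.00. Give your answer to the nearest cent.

$3.97

Risk-neutral probability p = (e^0.02 − 0.7)/(1.3 − 0.7) = 0.3202/0.6000 = 0.5337
Terminal stock prices: S_uu = 42.25, S_ud = 22.75, S_dd = 12.25
Terminal payoffs (K − S): max(-17.25, 0) = 0, max(2.25, 0) = 2.25, max(12.75, 0) = 12.75
Node u (S = 32.5): continuation = e^(−0.02)·[0.5337·0.0000 + 0.4663·2.2500] = 1.0285; exercise value = 0.0000 ≤ continuation, so V_u = 1.0285
Node d (S = 17.5): continuation = e^(−0.02)·[0.5337·2.2500 + 0.4663·12.7500] = 7.0050; exercise value = 7.5000 > continuation, so V_d = 7.5000 (exercise)
Node 0 (S = 25): continuation = e^(−0.02)·[0.5337·1.0285 + 0.4663·7.5000] = 3.9662; exercise value = 0.0000 ≤ continuation, so V_0 = 3.9662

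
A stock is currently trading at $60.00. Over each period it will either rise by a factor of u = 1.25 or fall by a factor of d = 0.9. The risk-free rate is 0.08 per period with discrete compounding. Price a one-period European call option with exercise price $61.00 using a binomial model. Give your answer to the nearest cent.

Risk-neutral probability p = (1 + 0.08 − 0.9)/(1.25 − 0.9) = 0.1800/0.3500 = 0.5143
Terminal stock prices: S_u = 75, S_d = 54
Terminal payoffs (S − K): max(14, 0) = 14, max(-7, 0) = 0
Node 0 (S = 60): V_0 = 1/1.08·[0.5143·14.0000 + 0.4857·0.0000] = 6.6667

$6.67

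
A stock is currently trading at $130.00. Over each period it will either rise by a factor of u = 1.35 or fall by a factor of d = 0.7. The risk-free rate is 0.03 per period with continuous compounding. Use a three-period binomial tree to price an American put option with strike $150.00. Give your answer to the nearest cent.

$35.33

Risk-neutral probability p = (e^0.03 − 0.7)/(1.35 − 0.7) = 0.3305/0.6500 = 0.5084
Terminal stock prices: S_uuu = 319.8, S_uud = 165.8, S_udd = 85.99, S_ddd = 44.59
Terminal payoffs (K − S): max(-169.8, 0) = 0, max(-15.85, 0) = 0, max(64.01, 0) = 64.01, max(105.4, 0) = 105.4
Node uu (S = 236.9): continuation = e^(−0.03)·[0.5084·0.0000 + 0.4916·0.0000] = 0.0000; exercise value = 0.0000 ≤ continuation, so V_uu = 0.0000
Node ud (S = 122.8): continuation = e^(−0.03)·[0.5084·0.0000 + 0.4916·64.0050] = 30.5355; exercise value = 27.1500 ≤ continuation, so V_ud = 30.5355
Node dd (S = 63.7): continuation = e^(−0.03)·[0.5084·64.0050 + 0.4916·105.4100] = 81.8668; exercise value = 86.3000 > continuation, so V_dd = 86.3000 (exercise)
Node u (S = 175.5): continuation = e^(−0.03)·[0.5084·0.0000 + 0.4916·30.5355] = 14.5678; exercise value = 0.0000 ≤ continuation, so V_u = 14.5678
Node d (S = 91): continuation = e^(−0.03)·[0.5084·30.5355 + 0.4916·86.3000] = 56.2371; exercise value = 59.0000 > continuation, so V_d = 59.0000 (exercise)
Node 0 (S = 130): continuation = e^(−0.03)·[0.5084·14.5678 + 0.4916·59.0000] = 35.3349; exercise value = 20.0000 ≤ continuation, so V_0 = 35.3349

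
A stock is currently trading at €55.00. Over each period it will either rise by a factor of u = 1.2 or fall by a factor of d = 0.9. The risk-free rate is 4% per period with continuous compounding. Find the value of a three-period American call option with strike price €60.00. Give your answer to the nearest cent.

Risk-neutral probability p = (e^0.04 − 0.9)/(1.2 − 0.9) = 0.1408/0.3000 = 0.4694
Terminal stock prices: S_uuu = 95.04, S_uud = 71.28, S_udd = 53.46, S_ddd = 40.1
Terminal payoffs (S − K): max(35.04, 0) = 35.04, max(11.28, 0) = 11.28, max(-6.54, 0) = 0, max(-19.9, 0) = 0
Node uu (S = 79.2): continuation = e^(−0.04)·[0.4694·35.0400 + 0.5306·11.2800] = 21.5526; exercise value = 19.2000 ≤ continuation, so V_uu = 21.5526
Node ud (S = 59.4): continuation = e^(−0.04)·[0.4694·11.2800 + 0.5306·0.0000] = 5.0869; exercise value = 0.0000 ≤ continuation, so V_ud = 5.0869
Node dd (S = 44.55): continuation = e^(−0.04)·[0.4694·0.0000 + 0.5306·0.0000] = 0.0000; exercise value = 0.0000 ≤ continuation, so V_dd = 0.0000
Node u (S = 66): continuation = e^(−0.04)·[0.4694·21.5526 + 0.5306·5.0869] = 12.3129; exercise value = 6.0000 ≤ continuation, so V_u = 12.3129
Node d (S = 49.5): continuation = e^(−0.04)·[0.4694·5.0869 + 0.5306·0.0000] = 2.2940; exercise value = 0.0000 ≤ continuation, so V_d = 2.2940
Node 0 (S = 55): continuation = e^(−0.04)·[0.4694·12.3129 + 0.5306·2.2940] = 6.7222; exercise value = 0.0000 ≤ continuation, so V_0 = 6.7222

€6.72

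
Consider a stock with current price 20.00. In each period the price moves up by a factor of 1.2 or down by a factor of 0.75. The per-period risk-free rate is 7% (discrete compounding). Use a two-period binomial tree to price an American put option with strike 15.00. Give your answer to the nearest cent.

Risk-neutral probability p = (1 + 0.07 − 0.75)/(1.2 − 0.75) = 0.3200/0.4500 = 0.7111
Terminal stock prices: S_uu = 28.8, S_ud = 18, S_dd = 11.25
Terminal payoffs (K − S): max(-13.8, 0) = 0, max(-3, 0) = 0, max(3.75, 0) = 3.75
Node u (S = 24): continuation = 1/1.07·[0.7111·0.0000 + 0.2889·0.0000] = 0.0000; exercise value = 0.0000 ≤ continuation, so V_u = 0.0000
Node d (S = 15): continuation = 1/1.07·[0.7111·0.0000 + 0.2889·3.7500] = 1.0125; exercise value = 0.0000 ≤ continuation, so V_d = 1.0125
Node 0 (S = 20): continuation = 1/1.07·[0.7111·0.0000 + 0.2889·1.0125] = 0.2734; exercise value = 0.0000 ≤ continuation, so V_0 = 0.2734

0.27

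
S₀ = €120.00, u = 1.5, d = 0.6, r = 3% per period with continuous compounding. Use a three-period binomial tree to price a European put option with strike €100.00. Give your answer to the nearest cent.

Risk-neutral probability p = (e^0.03 − 0.6)/(1.5 − 0.6) = 0.4305/0.9000 = 0.4783
Terminal stock prices: S_uuu = 405, S_uud = 162, S_udd = 64.8, S_ddd = 25.92
Terminal payoffs (K − S): max(-305, 0) = 0, max(-62, 0) = 0, max(35.2, 0) = 35.2, max(74.08, 0) = 74.08
Node uu (S = 270): V_uu = e^(−0.03)·[0.4783·0.0000 + 0.5217·0.0000] = 0.0000
Node ud (S = 108): V_ud = e^(−0.03)·[0.4783·0.0000 + 0.5217·35.2000] = 17.8217
Node dd (S = 43.2): V_dd = e^(−0.03)·[0.4783·35.2000 + 0.5217·74.0800] = 53.8446
Node u (S = 180): V_u = e^(−0.03)·[0.4783·0.0000 + 0.5217·17.8217] = 9.0231
Node d (S = 72): V_d = e^(−0.03)·[0.4783·17.8217 + 0.5217·53.8446] = 35.5333
Node 0 (S = 120): V_0 = e^(−0.03)·[0.4783·9.0231 + 0.5217·35.5333] = 22.1785

€22.18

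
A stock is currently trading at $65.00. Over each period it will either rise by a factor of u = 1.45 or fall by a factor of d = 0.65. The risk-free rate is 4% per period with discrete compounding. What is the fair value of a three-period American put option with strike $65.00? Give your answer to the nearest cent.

$14.85

Risk-neutral probability p = (1 + 0.04 − 0.65)/(1.45 − 0.65) = 0.3900/0.8000 = 0.4875
Terminal stock prices: S_uuu = 198.2, S_uud = 88.83, S_udd = 39.82, S_ddd = 17.85
Terminal payoffs (K − S): max(-133.2, 0) = 0, max(-23.83, 0) = 0, max(25.18, 0) = 25.18, max(47.15, 0) = 47.15
Node uu (S = 136.7): continuation = 1/1.04·[0.4875·0.0000 + 0.5125·0.0000] = 0.0000; exercise value = 0.0000 ≤ continuation, so V_uu = 0.0000
Node ud (S = 61.26): continuation = 1/1.04·[0.4875·0.0000 + 0.5125·25.1794] = 12.4081; exercise value = 3.7375 ≤ continuation, so V_ud = 12.4081
Node dd (S = 27.46): continuation = 1/1.04·[0.4875·25.1794 + 0.5125·47.1494] = 35.0375; exercise value = 37.5375 > continuation, so V_dd = 37.5375 (exercise)
Node u (S = 94.25): continuation = 1/1.04·[0.4875·0.0000 + 0.5125·12.4081] = 6.1146; exercise value = 0.0000 ≤ continuation, so V_u = 6.1146
Node d (S = 42.25): continuation = 1/1.04·[0.4875·12.4081 + 0.5125·37.5375] = 24.3143; exercise value = 22.7500 ≤ continuation, so V_d = 24.3143
Node 0 (S = 65): continuation = 1/1.04·[0.4875·6.1146 + 0.5125·24.3143] = 14.8480; exercise value = 0.0000 ≤ continuation, so V_0 = 14.8480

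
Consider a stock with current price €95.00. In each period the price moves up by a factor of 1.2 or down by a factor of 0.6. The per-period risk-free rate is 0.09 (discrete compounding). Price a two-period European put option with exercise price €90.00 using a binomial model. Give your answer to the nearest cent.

€7.02

Risk-neutral probability p = (1 + 0.09 − 0.6)/(1.2 − 0.6) = 0.4900/0.6000 = 0.8167
Terminal stock prices: S_uu = 136.8, S_ud = 68.4, S_dd = 34.2
Terminal payoffs (K − S): max(-46.8, 0) = 0, max(21.6, 0) = 21.6, max(55.8, 0) = 55.8
Node u (S = 114): V_u = 1/1.09·[0.8167·0.0000 + 0.1833·21.6000] = 3.6330
Node d (S = 57): V_d = 1/1.09·[0.8167·21.6000 + 0.1833·55.8000] = 25.5688
Node 0 (S = 95): V_0 = 1/1.09·[0.8167·3.6330 + 0.1833·25.5688] = 7.0226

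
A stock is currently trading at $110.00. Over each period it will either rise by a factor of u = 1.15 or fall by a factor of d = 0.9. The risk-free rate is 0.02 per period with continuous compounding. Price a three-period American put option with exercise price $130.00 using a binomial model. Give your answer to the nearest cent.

$20.00

Risk-neutral probability p = (e^0.02 − 0.9)/(1.15 − 0.9) = 0.1202/0.2500 = 0.4808
Terminal stock prices: S_uuu = 167.3, S_uud = 130.9, S_udd = 102.5, S_ddd = 80.19
Terminal payoffs (K − S): max(-37.3, 0) = 0, max(-0.9275, 0) = 0, max(27.54, 0) = 27.54, max(49.81, 0) = 49.81
Node uu (S = 145.5): continuation = e^(−0.02)·[0.4808·0.0000 + 0.5192·0.0000] = 0.0000; exercise value = 0.0000 ≤ continuation, so V_uu = 0.0000
Node ud (S = 113.8): continuation = e^(−0.02)·[0.4808·0.0000 + 0.5192·27.5350] = 14.0129; exercise value = 16.1500 > continuation, so V_ud = 16.1500 (exercise)
Node dd (S = 89.1): continuation = e^(−0.02)·[0.4808·27.5350 + 0.5192·49.8100] = 38.3258; exercise value = 40.9000 > continuation, so V_dd = 40.9000 (exercise)
Node u (S = 126.5): continuation = e^(−0.02)·[0.4808·0.0000 + 0.5192·16.1500] = 8.2190; exercise value = 3.5000 ≤ continuation, so V_u = 8.2190
Node d (S = 99): continuation = e^(−0.02)·[0.4808·16.1500 + 0.5192·40.9000] = 28.4258; exercise value = 31.0000 > continuation, so V_d = 31.0000 (exercise)
Node 0 (S = 110): continuation = e^(−0.02)·[0.4808·8.2190 + 0.5192·31.0000] = 19.6498; exercise value = 20.0000 > continuation, so V_0 = 20.0000 (exercise)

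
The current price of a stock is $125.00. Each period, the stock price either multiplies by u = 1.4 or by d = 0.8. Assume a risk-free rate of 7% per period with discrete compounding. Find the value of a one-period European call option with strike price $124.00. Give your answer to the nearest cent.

Risk-neutral probability p = (1 + 0.07 − 0.8)/(1.4 − 0.8) = 0.2700/0.6000 = 0.4500
Terminal stock prices: S_u = 175, S_d = 100
Terminal payoffs (S − K): max(51, 0) = 51, max(-24, 0) = 0
Node 0 (S = 125): V_0 = 1/1.07·[0.4500·51.0000 + 0.5500·0.0000] = 21.4486

$21.45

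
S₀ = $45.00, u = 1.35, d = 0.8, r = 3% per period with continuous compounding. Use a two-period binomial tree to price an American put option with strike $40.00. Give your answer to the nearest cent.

$3.56

Risk-neutral probability p = (e^0.03 − 0.8)/(1.35 − 0.8) = 0.2305/0.5500 = 0.4190
Terminal stock prices: S_uu = 82.01, S_ud = 48.6, S_dd = 28.8
Terminal payoffs (K − S): max(-42.01, 0) = 0, max(-8.6, 0) = 0, max(11.2, 0) = 11.2
Node u (S = 60.75): continuation = e^(−0.03)·[0.4190·0.0000 + 0.5810·0.0000] = 0.0000; exercise value = 0.0000 ≤ continuation, so V_u = 0.0000
Node d (S = 36): continuation = e^(−0.03)·[0.4190·0.0000 + 0.5810·11.2000] = 6.3148; exercise value = 4.0000 ≤ continuation, so V_d = 6.3148
Node 0 (S = 45): continuation = e^(−0.03)·[0.4190·0.0000 + 0.5810·6.3148] = 3.5604; exercise value = 0.0000 ≤ continuation, so V_0 = 3.5604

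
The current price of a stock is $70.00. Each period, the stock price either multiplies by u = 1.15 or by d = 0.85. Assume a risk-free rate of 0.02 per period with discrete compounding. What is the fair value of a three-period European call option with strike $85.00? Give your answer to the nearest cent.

$3.68

Risk-neutral probability p = (1 + 0.02 − 0.85)/(1.15 − 0.85) = 0.1700/0.3000 = 0.5667
Terminal stock prices: S_uuu = 106.5, S_uud = 78.69, S_udd = 58.16, S_ddd = 42.99
Terminal payoffs (S − K): max(21.46, 0) = 21.46, max(-6.311, 0) = 0, max(-26.84, 0) = 0, max(-42.01, 0) = 0
Node uu (S = 92.57): V_uu = 1/1.02·[0.5667·21.4612 + 0.4333·0.0000] = 11.9229
Node ud (S = 68.42): V_ud = 1/1.02·[0.5667·0.0000 + 0.4333·0.0000] = 0.0000
Node dd (S = 50.57): V_dd = 1/1.02·[0.5667·0.0000 + 0.4333·0.0000] = 0.0000
Node u (S = 80.5): V_u = 1/1.02·[0.5667·11.9229 + 0.4333·0.0000] = 6.6238
Node d (S = 59.5): V_d = 1/1.02·[0.5667·0.0000 + 0.4333·0.0000] = 0.0000
Node 0 (S = 70): V_0 = 1/1.02·[0.5667·6.6238 + 0.4333·0.0000] = 3.6799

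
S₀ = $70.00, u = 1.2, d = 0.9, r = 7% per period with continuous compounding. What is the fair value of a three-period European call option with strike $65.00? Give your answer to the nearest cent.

$18.18

Risk-neutral probability p = (e^0.07 − 0.9)/(1.2 − 0.9) = 0.1725/0.3000 = 0.5750
Terminal stock prices: S_uuu = 121, S_uud = 90.72, S_udd = 68.04, S_ddd = 51.03
Terminal payoffs (S − K): max(55.96, 0) = 55.96, max(25.72, 0) = 25.72, max(3.04, 0) = 3.04, max(-13.97, 0) = 0
Node uu (S = 100.8): V_uu = e^(−0.07)·[0.5750·55.9600 + 0.4250·25.7200] = 40.1944
Node ud (S = 75.6): V_ud = e^(−0.07)·[0.5750·25.7200 + 0.4250·3.0400] = 14.9944
Node dd (S = 56.7): V_dd = e^(−0.07)·[0.5750·3.0400 + 0.4250·0.0000] = 1.6299
Node u (S = 84): V_u = e^(−0.07)·[0.5750·40.1944 + 0.4250·14.9944] = 27.4917
Node d (S = 63): V_d = e^(−0.07)·[0.5750·14.9944 + 0.4250·1.6299] = 8.6851
Node 0 (S = 70): V_0 = e^(−0.07)·[0.5750·27.4917 + 0.4250·8.6851] = 18.1811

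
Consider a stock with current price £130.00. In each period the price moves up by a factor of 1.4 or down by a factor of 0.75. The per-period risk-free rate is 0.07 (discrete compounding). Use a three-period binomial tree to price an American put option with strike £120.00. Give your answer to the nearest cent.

Risk-neutral probability p = (1 + 0.07 − 0.75)/(1.4 − 0.75) = 0.3200/0.6500 = 0.4923
Terminal stock prices: S_uuu = 356.7, S_uud = 191.1, S_udd = 102.4, S_ddd = 54.84
Terminal payoffs (K − S): max(-236.7, 0) = 0, max(-71.1, 0) = 0, max(17.62, 0) = 17.62, max(65.16, 0) = 65.16
Node uu (S = 254.8): continuation = 1/1.07·[0.4923·0.0000 + 0.5077·0.0000] = 0.0000; exercise value = 0.0000 ≤ continuation, so V_uu = 0.0000
Node ud (S = 136.5): continuation = 1/1.07·[0.4923·0.0000 + 0.5077·17.6250] = 8.3627; exercise value = 0.0000 ≤ continuation, so V_ud = 8.3627
Node dd (S = 73.12): continuation = 1/1.07·[0.4923·17.6250 + 0.5077·65.1562] = 39.0245; exercise value = 46.8750 > continuation, so V_dd = 46.8750 (exercise)
Node u (S = 182): continuation = 1/1.07·[0.4923·0.0000 + 0.5077·8.3627] = 3.9679; exercise value = 0.0000 ≤ continuation, so V_u = 3.9679
Node d (S = 97.5): continuation = 1/1.07·[0.4923·8.3627 + 0.5077·46.8750] = 26.0889; exercise value = 22.5000 ≤ continuation, so V_d = 26.0889
Node 0 (S = 130): continuation = 1/1.07·[0.4923·3.9679 + 0.5077·26.0889] = 14.2043; exercise value = 0.0000 ≤ continuation, so V_0 = 14.2043

£14.20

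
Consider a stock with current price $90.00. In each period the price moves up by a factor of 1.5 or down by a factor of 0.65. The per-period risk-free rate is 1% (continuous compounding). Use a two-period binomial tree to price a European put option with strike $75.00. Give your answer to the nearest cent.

Risk-neutral probability p = (e^0.01 − 0.65)/(1.5 − 0.65) = 0.3601/0.8500 = 0.4236
Terminal stock prices: S_uu = 202.5, S_ud = 87.75, S_dd = 38.03
Terminal payoffs (K − S): max(-127.5, 0) = 0, max(-12.75, 0) = 0, max(36.97, 0) = 36.97
Node u (S = 135): V_u = e^(−0.01)·[0.4236·0.0000 + 0.5764·0.0000] = 0.0000
Node d (S = 58.5): V_d = e^(−0.01)·[0.4236·0.0000 + 0.5764·36.9750] = 21.1008
Node 0 (S = 90): V_0 = e^(−0.01)·[0.4236·0.0000 + 0.5764·21.1008] = 12.0417

$12.04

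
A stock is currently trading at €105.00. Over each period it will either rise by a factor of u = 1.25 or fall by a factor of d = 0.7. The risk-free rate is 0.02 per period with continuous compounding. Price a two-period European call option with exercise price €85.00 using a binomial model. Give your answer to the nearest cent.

€28.96

Risk-neutral probability p = (e^0.02 − 0.7)/(1.25 − 0.7) = 0.3202/0.5500 = 0.5822
Terminal stock prices: S_uu = 164.1, S_ud = 91.88, S_dd = 51.45
Terminal payoffs (S − K): max(79.06, 0) = 79.06, max(6.875, 0) = 6.875, max(-33.55, 0) = 0
Node u (S = 131.2): V_u = e^(−0.02)·[0.5822·79.0625 + 0.4178·6.8750] = 47.9331
Node d (S = 73.5): V_d = e^(−0.02)·[0.5822·6.8750 + 0.4178·0.0000] = 3.9233
Node 0 (S = 105): V_0 = e^(−0.02)·[0.5822·47.9331 + 0.4178·3.9233] = 28.9601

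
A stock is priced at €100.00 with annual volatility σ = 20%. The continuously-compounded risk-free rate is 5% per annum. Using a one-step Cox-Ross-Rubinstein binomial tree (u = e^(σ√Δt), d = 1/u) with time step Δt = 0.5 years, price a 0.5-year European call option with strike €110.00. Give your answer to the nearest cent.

€2.80

CRR parameters: u = e^(σ√Δt) = e^(0.2·√0.5) = 1.1519, d = 1/u = 0.8681
Per-period rate: rΔt = 0.05·0.5 = 0.025, so R = e^0.025 = 1.0253
Risk-neutral probability p = (e^0.025 − 0.8681)/(1.1519 − 0.8681) = 0.1572/0.2838 = 0.5539
Terminal stock prices: S_u = 115.2, S_d = 86.81
Terminal payoffs (S − K): max(5.191, 0) = 5.191, max(-23.19, 0) = 0
Node 0 (S = 100): V_0 = e^(−0.025)·[0.5539·5.1910 + 0.4461·0.0000] = 2.8043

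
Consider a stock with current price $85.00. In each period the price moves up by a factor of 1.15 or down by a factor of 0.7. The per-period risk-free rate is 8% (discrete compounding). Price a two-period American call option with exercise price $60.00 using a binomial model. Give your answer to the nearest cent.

Risk-neutral probability p = (1 + 0.08 − 0.7)/(1.15 − 0.7) = 0.3800/0.4500 = 0.8444
Terminal stock prices: S_uu = 112.4, S_ud = 68.42, S_dd = 41.65
Terminal payoffs (S − K): max(52.41, 0) = 52.41, max(8.425, 0) = 8.425, max(-18.35, 0) = 0
Node u (S = 97.75): continuation = 1/1.08·[0.8444·52.4125 + 0.1556·8.4250] = 42.1944; exercise value = 37.7500 ≤ continuation, so V_u = 42.1944
Node d (S = 59.5): continuation = 1/1.08·[0.8444·8.4250 + 0.1556·0.0000] = 6.5874; exercise value = 0.0000 ≤ continuation, so V_d = 6.5874
Node 0 (S = 85): continuation = 1/1.08·[0.8444·42.1944 + 0.1556·6.5874] = 33.9404; exercise value = 25.0000 ≤ continuation, so V_0 = 33.9404

$33.94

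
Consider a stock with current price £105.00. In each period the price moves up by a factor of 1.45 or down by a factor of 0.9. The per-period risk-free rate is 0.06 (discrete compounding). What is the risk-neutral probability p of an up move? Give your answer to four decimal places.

Risk-neutral probability p = (1 + 0.06 − 0.9)/(1.45 − 0.9) = 0.1600/0.5500 = 0.2909

p = 0.2909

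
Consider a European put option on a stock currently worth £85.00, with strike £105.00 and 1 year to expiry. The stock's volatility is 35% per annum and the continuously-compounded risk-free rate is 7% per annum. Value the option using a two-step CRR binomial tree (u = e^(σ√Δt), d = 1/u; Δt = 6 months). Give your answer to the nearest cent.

£21.24

CRR parameters: u = e^(σ√Δt) = e^(0.35·√0.5) = 1.2808, d = 1/u = 0.7808
Per-period rate: rΔt = 0.07·0.5 = 0.035, so R = e^0.035 = 1.0356
Risk-neutral probability p = (e^0.035 − 0.7808)/(1.2808 − 0.7808) = 0.2549/0.5000 = 0.5097
Terminal stock prices: S_uu = 139.4, S_ud = 85, S_dd = 51.81
Terminal payoffs (K − S): max(-34.44, 0) = 0, max(20, 0) = 20, max(53.19, 0) = 53.19
Node u (S = 108.9): V_u = e^(−0.035)·[0.5097·0.0000 + 0.4903·20.0000] = 9.4692
Node d (S = 66.36): V_d = e^(−0.035)·[0.5097·20.0000 + 0.4903·53.1852] = 35.0240
Node 0 (S = 85): V_0 = e^(−0.035)·[0.5097·9.4692 + 0.4903·35.0240] = 21.2427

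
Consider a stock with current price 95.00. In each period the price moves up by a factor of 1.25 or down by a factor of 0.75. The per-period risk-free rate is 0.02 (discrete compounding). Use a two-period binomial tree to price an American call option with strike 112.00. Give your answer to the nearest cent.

Risk-neutral probability p = (1 + 0.02 − 0.75)/(1.25 − 0.75) = 0.2700/0.5000 = 0.5400
Terminal stock prices: S_uu = 148.4, S_ud = 89.06, S_dd = 53.44
Terminal payoffs (S − K): max(36.44, 0) = 36.44, max(-22.94, 0) = 0, max(-58.56, 0) = 0
Node u (S = 118.8): continuation = 1/1.02·[0.5400·36.4375 + 0.4600·0.0000] = 19.2904; exercise value = 6.7500 ≤ continuation, so V_u = 19.2904
Node d (S = 71.25): continuation = 1/1.02·[0.5400·0.0000 + 0.4600·0.0000] = 0.0000; exercise value = 0.0000 ≤ continuation, so V_d = 0.0000
Node 0 (S = 95): continuation = 1/1.02·[0.5400·19.2904 + 0.4600·0.0000] = 10.2126; exercise value = 0.0000 ≤ continuation, so V_0 = 10.2126

10.21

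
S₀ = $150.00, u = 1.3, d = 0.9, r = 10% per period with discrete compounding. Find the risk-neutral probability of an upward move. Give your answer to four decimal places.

p = 0.5000

Risk-neutral probability p = (1 + 0.1 − 0.9)/(1.3 − 0.9) = 0.2000/0.4000 = 0.5000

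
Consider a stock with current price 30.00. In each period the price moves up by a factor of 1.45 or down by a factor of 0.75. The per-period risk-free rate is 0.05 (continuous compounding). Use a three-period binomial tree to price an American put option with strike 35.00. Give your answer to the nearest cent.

Risk-neutral probability p = (e^0.05 − 0.75)/(1.45 − 0.75) = 0.3013/0.7000 = 0.4304
Terminal stock prices: S_uuu = 91.46, S_uud = 47.31, S_udd = 24.47, S_ddd = 12.66
Terminal payoffs (K − S): max(-56.46, 0) = 0, max(-12.31, 0) = 0, max(10.53, 0) = 10.53, max(22.34, 0) = 22.34
Node uu (S = 63.08): continuation = e^(−0.05)·[0.4304·0.0000 + 0.5696·0.0000] = 0.0000; exercise value = 0.0000 ≤ continuation, so V_uu = 0.0000
Node ud (S = 32.62): continuation = e^(−0.05)·[0.4304·0.0000 + 0.5696·10.5312] = 5.7062; exercise value = 2.3750 ≤ continuation, so V_ud = 5.7062
Node dd (S = 16.88): continuation = e^(−0.05)·[0.4304·10.5312 + 0.5696·22.3438] = 16.4180; exercise value = 18.1250 > continuation, so V_dd = 18.1250 (exercise)
Node u (S = 43.5): continuation = e^(−0.05)·[0.4304·0.0000 + 0.5696·5.7062] = 3.0918; exercise value = 0.0000 ≤ continuation, so V_u = 3.0918
Node d (S = 22.5): continuation = e^(−0.05)·[0.4304·5.7062 + 0.5696·18.1250] = 12.1568; exercise value = 12.5000 > continuation, so V_d = 12.5000 (exercise)
Node 0 (S = 30): continuation = e^(−0.05)·[0.4304·3.0918 + 0.5696·12.5000] = 8.0387; exercise value = 5.0000 ≤ continuation, so V_0 = 8.0387

8.04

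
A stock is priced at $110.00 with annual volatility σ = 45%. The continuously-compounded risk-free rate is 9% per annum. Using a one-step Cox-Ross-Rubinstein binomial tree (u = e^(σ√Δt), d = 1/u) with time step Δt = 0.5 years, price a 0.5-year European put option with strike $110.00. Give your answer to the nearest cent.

CRR parameters: u = e^(σ√Δt) = e^(0.45·√0.5) = 1.3746, d = 1/u = 0.7275
Per-period rate: rΔt = 0.09·0.5 = 0.045, so R = e^0.045 = 1.0460
Risk-neutral probability p = (e^0.045 − 0.7275)/(1.3746 − 0.7275) = 0.3186/0.6472 = 0.4922
Terminal stock prices: S_u = 151.2, S_d = 80.02
Terminal payoffs (K − S): max(-41.21, 0) = 0, max(29.98, 0) = 29.98
Node 0 (S = 110): V_0 = e^(−0.045)·[0.4922·0.0000 + 0.5078·29.9795] = 14.5527

$14.55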